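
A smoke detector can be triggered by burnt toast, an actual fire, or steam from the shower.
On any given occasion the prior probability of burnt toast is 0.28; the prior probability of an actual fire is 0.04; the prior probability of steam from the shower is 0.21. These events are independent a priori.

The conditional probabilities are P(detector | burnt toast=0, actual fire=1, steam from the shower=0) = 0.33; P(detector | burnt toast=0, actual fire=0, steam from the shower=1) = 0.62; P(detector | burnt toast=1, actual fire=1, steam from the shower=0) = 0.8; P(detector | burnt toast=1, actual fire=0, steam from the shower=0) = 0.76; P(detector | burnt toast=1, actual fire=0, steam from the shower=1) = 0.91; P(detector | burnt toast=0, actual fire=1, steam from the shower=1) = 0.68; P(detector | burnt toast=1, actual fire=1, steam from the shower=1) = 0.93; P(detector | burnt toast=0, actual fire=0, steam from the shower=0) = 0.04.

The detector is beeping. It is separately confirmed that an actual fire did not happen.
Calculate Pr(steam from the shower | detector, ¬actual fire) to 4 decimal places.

Pr(steam from the shower | detector, ¬actual fire) ≈ 0.4355

For the numerator, keep only steam from the shower=true terms: 0.093744 + 0.053508 = 0.147252
Denominator P(detector | ¬actual fire): 0.04·0.72·0.79 + 0.62·0.72·0.21 + 0.76·0.28·0.79 + 0.91·0.28·0.21 = 0.338116
Posterior = 0.147252 / 0.338116 ≈ 0.4355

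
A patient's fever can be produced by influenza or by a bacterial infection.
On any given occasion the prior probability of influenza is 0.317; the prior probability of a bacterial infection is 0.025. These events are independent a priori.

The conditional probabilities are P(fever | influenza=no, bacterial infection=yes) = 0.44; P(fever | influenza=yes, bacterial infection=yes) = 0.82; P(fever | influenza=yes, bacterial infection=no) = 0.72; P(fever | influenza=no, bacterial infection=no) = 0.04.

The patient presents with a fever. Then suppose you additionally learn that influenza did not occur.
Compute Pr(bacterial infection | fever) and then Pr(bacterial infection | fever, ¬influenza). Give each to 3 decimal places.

Pr(bacterial infection | fever) ≈ 0.053; Pr(bacterial infection | fever, ¬influenza) ≈ 0.220

P(fever) = 0.04×0.683×0.975 + 0.44×0.683×0.025 + 0.72×0.317×0.975 + 0.82×0.317×0.025 = 0.026637 + 0.007513 + 0.222534 + 0.006499 = 0.263183
The bacterial infection-present share is 0.007513 + 0.006499 = 0.014012.
P(bacterial infection | fever) = 0.014012 / 0.263183 ≈ 0.053

With the extra evidence:
P(fever | ¬influenza) = 0.04·0.975 + 0.44·0.025 = 0.039000 + 0.011000 = 0.050000
Restricting to configurations with bacterial infection present: 0.44·0.025 = 0.011000.
So P(bacterial infection | fever, ¬influenza) = 0.011000/0.050000 ≈ 0.220.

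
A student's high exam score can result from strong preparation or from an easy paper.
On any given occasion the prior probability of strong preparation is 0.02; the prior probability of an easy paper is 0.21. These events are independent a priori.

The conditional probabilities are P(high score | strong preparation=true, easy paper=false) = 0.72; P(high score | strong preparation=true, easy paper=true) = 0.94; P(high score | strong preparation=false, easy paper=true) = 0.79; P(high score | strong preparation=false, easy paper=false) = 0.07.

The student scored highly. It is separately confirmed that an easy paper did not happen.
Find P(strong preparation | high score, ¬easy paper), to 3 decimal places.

Numerator (weight on configurations with strong preparation): 0.72·0.02 = 0.014400
Denominator P(high score | ¬easy paper): 0.07·0.98 + 0.72·0.02 = 0.083000
Posterior = 0.014400 / 0.083000 ≈ 0.173

P(strong preparation | high score, ¬easy paper) ≈ 0.173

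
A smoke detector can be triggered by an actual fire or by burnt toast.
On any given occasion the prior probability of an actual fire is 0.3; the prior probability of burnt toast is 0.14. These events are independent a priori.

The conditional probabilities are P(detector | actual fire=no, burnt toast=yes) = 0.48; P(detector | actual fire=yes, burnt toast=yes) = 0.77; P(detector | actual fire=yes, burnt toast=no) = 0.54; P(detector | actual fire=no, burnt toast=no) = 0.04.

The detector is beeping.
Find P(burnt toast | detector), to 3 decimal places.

P(burnt toast | detector) ≈ 0.327

Sum P(detector|·) weighted by the priors over the 4 (actual fire, burnt toast) configurations:
  P(detector) = 0.04×0.7×0.86 + 0.48×0.7×0.14 + 0.54×0.3×0.86 + 0.77×0.3×0.14
        = 0.024080 + 0.047040 + 0.139320 + 0.032340 = 0.242780
Configurations with burnt toast contribute 0.079380, so
  P(burnt toast | detector) = 0.079380 / 0.242780 ≈ 0.327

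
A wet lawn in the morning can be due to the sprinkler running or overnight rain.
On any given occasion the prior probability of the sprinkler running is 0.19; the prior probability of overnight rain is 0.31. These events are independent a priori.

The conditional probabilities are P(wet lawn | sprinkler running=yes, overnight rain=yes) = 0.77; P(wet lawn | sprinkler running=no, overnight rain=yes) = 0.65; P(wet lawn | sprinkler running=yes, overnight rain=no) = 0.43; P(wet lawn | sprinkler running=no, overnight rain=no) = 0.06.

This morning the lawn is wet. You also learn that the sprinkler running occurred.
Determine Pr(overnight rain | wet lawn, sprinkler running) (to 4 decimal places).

Pr(overnight rain | wet lawn, sprinkler running) ≈ 0.4458

Weight on overnight rain=true, given the evidence: 0.77×0.31 = 0.238700
The normalizing constant is 0.43×0.69 + 0.77×0.31 = 0.535400
Posterior = 0.238700 / 0.535400 ≈ 0.4458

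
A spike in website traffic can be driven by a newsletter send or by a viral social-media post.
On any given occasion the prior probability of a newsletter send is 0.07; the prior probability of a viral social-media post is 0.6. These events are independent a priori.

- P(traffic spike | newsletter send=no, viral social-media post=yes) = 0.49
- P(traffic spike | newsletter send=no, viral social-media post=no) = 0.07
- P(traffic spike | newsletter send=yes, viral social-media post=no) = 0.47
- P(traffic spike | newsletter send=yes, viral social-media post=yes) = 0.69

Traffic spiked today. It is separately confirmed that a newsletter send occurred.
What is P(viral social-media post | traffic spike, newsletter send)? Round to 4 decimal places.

Weight on viral social-media post=true, given the evidence: 0.69·0.6 = 0.414000
The normalizing constant is 0.47·0.4 + 0.69·0.6 = 0.602000
Posterior = 0.414000 / 0.602000 ≈ 0.6877

P(viral social-media post | traffic spike, newsletter send) ≈ 0.6877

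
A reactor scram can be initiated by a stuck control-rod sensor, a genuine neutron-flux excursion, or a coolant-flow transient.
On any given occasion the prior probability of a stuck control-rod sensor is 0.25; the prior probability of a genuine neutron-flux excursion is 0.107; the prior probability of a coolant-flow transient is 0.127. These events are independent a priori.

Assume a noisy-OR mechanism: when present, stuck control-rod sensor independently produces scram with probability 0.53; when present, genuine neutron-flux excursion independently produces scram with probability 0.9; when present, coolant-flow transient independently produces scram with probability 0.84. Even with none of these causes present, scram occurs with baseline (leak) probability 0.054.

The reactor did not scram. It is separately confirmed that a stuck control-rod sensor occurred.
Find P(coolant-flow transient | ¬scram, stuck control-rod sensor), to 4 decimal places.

Under noisy-OR, P(scram | causes) = 1 − (1−0.054)·∏(1−qᵢ) over the active causes.
Numerator (weight on configurations with coolant-flow transient): 0.008068 + 0.000097 = 0.008165
Denominator P(¬scram | stuck control-rod sensor): 0.44462*0.893*0.873 + 0.071139*0.893*0.127 + 0.044462*0.107*0.873 + 0.007114*0.107*0.127 = 0.358939
Posterior = 0.008165 / 0.358939 ≈ 0.0227

P(coolant-flow transient | ¬scram, stuck control-rod sensor) ≈ 0.0227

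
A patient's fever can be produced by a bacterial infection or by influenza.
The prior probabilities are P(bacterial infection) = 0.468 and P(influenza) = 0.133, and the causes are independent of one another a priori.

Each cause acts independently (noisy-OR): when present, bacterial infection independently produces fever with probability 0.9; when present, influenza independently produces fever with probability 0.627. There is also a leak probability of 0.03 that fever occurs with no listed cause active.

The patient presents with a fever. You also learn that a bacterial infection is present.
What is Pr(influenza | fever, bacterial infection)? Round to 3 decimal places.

Pr(influenza | fever, bacterial infection) ≈ 0.141

Under noisy-OR, P(fever | causes) = 1 − (1−0.03)·∏(1−qᵢ) over the active causes.
Enumerate both values of influenza and weight by the priors:
  P(fever | bacterial infection) = 0.903·0.867 + 0.963819·0.133
        = 0.782901 + 0.128188 = 0.911089
Configurations with influenza contribute 0.128188, so
  P(influenza | fever, bacterial infection) = 0.128188 / 0.911089 ≈ 0.141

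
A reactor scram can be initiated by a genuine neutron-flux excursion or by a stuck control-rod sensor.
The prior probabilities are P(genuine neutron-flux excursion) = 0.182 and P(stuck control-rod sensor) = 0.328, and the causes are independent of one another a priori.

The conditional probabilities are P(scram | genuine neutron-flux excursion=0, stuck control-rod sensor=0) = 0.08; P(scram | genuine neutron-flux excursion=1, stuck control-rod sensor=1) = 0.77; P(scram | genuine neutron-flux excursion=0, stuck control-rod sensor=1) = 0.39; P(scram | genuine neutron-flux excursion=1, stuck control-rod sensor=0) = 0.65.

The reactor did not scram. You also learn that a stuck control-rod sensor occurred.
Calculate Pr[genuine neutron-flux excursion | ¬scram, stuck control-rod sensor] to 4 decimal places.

Sum P(¬scram|·) weighted by the priors over both values of genuine neutron-flux excursion:
  P(¬scram | stuck control-rod sensor) = 0.61·0.818 + 0.23·0.182
        = 0.498980 + 0.041860 = 0.540840
The terms with genuine neutron-flux excursion present sum to 0.041860, so
  P(genuine neutron-flux excursion | ¬scram, stuck control-rod sensor) = 0.041860 / 0.540840 ≈ 0.0774

Pr[genuine neutron-flux excursion | ¬scram, stuck control-rod sensor] ≈ 0.0774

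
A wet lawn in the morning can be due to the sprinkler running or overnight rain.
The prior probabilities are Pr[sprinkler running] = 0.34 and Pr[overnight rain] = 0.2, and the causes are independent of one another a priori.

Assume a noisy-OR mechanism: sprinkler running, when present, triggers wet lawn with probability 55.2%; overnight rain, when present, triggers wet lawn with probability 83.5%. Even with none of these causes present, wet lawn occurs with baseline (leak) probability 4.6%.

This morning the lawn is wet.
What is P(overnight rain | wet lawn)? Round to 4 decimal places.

P(overnight rain | wet lawn) ≈ 0.4921

Under noisy-OR, P(wet lawn | causes) = 1 − (1−0.046)·∏(1−qᵢ) over the active causes.
Sum P(wet lawn|·) weighted by the priors over the 4 (sprinkler running, overnight rain) configurations:
  P(wet lawn) = 0.046·0.66·0.8 + 0.84259·0.66·0.2 + 0.572608·0.34·0.8 + 0.92948·0.34·0.2
        = 0.024288 + 0.111222 + 0.155749 + 0.063205 = 0.354464
Keeping only the overnight rain-present terms gives 0.174427, so
  P(overnight rain | wet lawn) = 0.174427 / 0.354464 ≈ 0.4921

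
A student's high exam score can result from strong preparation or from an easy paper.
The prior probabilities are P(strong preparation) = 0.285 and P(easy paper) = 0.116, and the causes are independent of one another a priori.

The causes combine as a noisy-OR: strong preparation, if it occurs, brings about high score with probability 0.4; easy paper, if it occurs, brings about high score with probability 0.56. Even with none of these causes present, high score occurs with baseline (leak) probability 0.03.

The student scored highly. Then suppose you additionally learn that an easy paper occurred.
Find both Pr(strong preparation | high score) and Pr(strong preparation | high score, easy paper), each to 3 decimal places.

Under noisy-OR, P(high score | causes) = 1 − (1−0.03)·∏(1−qᵢ) over the active causes.
P(high score) = 0.03×0.715×0.884 + 0.5732×0.715×0.116 + 0.418×0.285×0.884 + 0.74392×0.285×0.116 = 0.018962 + 0.047541 + 0.105311 + 0.024594 = 0.196408
The strong preparation-present share is 0.105311 + 0.024594 = 0.129905.
So P(strong preparation | high score) = 0.129905/0.196408 ≈ 0.661.

With the extra evidence:
Numerator (weight on configurations with strong preparation): 0.74392·0.285 = 0.212017
Denominator P(high score | easy paper): 0.5732·0.715 + 0.74392·0.285 = 0.621855
Posterior = 0.212017 / 0.621855 ≈ 0.341

Pr(strong preparation | high score) ≈ 0.661; Pr(strong preparation | high score, easy paper) ≈ 0.341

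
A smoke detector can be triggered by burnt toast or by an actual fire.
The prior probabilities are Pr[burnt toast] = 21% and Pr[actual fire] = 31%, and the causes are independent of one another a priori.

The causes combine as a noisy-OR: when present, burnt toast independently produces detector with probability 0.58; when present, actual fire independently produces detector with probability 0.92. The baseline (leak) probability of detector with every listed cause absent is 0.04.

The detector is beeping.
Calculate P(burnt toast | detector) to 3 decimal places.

P(burnt toast | detector) ≈ 0.376

Under noisy-OR, P(detector | causes) = 1 − (1−0.04)·∏(1−qᵢ) over the active causes.
Sum P(detector|·) weighted by the priors over the 4 (burnt toast, actual fire) configurations:
  P(detector) = 0.04·0.79·0.69 + 0.9232·0.79·0.31 + 0.5968·0.21·0.69 + 0.967744·0.21·0.31
        = 0.021804 + 0.226092 + 0.086476 + 0.063000 = 0.397372
The terms with burnt toast present sum to 0.149476, so
  P(burnt toast | detector) = 0.149476 / 0.397372 ≈ 0.376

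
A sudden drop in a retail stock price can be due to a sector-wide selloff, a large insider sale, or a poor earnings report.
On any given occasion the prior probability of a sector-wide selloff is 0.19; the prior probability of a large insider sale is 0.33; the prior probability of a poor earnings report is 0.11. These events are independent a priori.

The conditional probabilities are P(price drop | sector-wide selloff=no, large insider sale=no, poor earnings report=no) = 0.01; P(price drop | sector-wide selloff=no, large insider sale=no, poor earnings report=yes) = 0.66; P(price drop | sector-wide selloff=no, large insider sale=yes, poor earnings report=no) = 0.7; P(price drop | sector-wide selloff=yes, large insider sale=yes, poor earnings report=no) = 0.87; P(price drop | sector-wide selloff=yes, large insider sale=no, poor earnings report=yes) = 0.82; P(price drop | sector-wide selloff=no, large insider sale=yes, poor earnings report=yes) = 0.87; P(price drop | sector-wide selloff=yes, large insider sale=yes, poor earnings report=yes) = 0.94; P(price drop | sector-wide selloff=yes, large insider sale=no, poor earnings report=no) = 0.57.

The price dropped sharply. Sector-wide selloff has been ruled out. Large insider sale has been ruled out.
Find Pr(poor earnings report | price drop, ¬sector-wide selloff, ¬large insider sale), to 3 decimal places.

Pr(poor earnings report | price drop, ¬sector-wide selloff, ¬large insider sale) ≈ 0.891

P(price drop | ¬sector-wide selloff, ¬large insider sale) = 0.01×0.89 + 0.66×0.11 = 0.008900 + 0.072600 = 0.081500
The poor earnings report-present share is 0.66×0.11 = 0.072600.
Hence the posterior is 0.072600/0.081500 ≈ 0.891.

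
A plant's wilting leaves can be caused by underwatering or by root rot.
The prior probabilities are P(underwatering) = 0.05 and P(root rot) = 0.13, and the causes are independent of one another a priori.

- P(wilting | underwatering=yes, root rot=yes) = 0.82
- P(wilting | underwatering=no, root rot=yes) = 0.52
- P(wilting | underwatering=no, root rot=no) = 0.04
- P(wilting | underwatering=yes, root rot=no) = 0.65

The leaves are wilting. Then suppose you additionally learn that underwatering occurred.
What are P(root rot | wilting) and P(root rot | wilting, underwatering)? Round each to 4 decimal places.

Sum P(wilting|·) weighted by the priors over the 4 (underwatering, root rot) configurations:
  P(wilting) = 0.04·0.95·0.87 + 0.52·0.95·0.13 + 0.65·0.05·0.87 + 0.82·0.05·0.13
        = 0.033060 + 0.064220 + 0.028275 + 0.005330 = 0.130885
Configurations with root rot contribute 0.069550, so
  P(root rot | wilting) = 0.069550 / 0.130885 ≈ 0.5314

Now also conditioning on underwatering=true:
P(wilting | underwatering) = 0.65·0.87 + 0.82·0.13 = 0.565500 + 0.106600 = 0.672100
Of this, 0.106600 comes from 0.82·0.13 (the root rot=true cases).
So P(root rot | wilting, underwatering) = 0.106600/0.672100 ≈ 0.1586.
This is intercausal reasoning (explaining away): once underwatering accounts for the wilting, root rot becomes less likely.

P(root rot | wilting) ≈ 0.5314; P(root rot | wilting, underwatering) ≈ 0.1586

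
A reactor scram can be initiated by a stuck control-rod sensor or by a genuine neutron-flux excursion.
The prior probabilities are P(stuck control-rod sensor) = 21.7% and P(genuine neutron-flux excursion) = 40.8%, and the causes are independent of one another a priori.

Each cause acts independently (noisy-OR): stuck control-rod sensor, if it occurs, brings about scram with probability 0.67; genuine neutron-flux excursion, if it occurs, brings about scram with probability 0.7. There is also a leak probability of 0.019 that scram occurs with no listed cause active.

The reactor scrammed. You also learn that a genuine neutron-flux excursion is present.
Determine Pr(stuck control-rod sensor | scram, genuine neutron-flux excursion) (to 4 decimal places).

Pr(stuck control-rod sensor | scram, genuine neutron-flux excursion) ≈ 0.2618

Under noisy-OR, P(scram | causes) = 1 − (1−0.019)·∏(1−qᵢ) over the active causes.
P(scram | genuine neutron-flux excursion) = 0.7057·0.783 + 0.902881·0.217 = 0.552563 + 0.195925 = 0.748488
Of this, 0.195925 comes from 0.902881·0.217 (the stuck control-rod sensor=true cases).
Hence the posterior is 0.195925/0.748488 ≈ 0.2618.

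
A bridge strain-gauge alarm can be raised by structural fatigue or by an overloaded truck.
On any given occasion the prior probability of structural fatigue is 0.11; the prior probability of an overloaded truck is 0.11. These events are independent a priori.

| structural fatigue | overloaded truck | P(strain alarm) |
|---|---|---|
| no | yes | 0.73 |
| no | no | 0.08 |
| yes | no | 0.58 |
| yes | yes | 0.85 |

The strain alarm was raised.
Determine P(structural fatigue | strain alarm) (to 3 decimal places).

Enumerate the 4 (structural fatigue, overloaded truck) configurations and weight by the priors:
  P(strain alarm) = 0.08×0.89×0.89 + 0.73×0.89×0.11 + 0.58×0.11×0.89 + 0.85×0.11×0.11
        = 0.063368 + 0.071467 + 0.056782 + 0.010285 = 0.201902
Keeping only the structural fatigue-present terms gives 0.067067, so
  P(structural fatigue | strain alarm) = 0.067067 / 0.201902 ≈ 0.332

P(structural fatigue | strain alarm) ≈ 0.332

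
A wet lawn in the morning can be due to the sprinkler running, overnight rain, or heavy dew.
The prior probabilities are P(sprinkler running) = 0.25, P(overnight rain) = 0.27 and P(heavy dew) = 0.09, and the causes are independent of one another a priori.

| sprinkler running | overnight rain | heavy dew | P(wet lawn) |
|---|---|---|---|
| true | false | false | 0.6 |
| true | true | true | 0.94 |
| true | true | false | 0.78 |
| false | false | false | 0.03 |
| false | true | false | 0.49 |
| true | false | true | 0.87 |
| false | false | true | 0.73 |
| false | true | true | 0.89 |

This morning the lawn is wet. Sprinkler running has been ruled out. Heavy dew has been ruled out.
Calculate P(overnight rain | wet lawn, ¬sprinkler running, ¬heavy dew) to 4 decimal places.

P(wet lawn | ¬sprinkler running, ¬heavy dew) = 0.03*0.73 + 0.49*0.27 = 0.021900 + 0.132300 = 0.154200
Of this, 0.132300 comes from 0.49*0.27 (the overnight rain=true cases).
So P(overnight rain | wet lawn, ¬sprinkler running, ¬heavy dew) = 0.132300/0.154200 ≈ 0.8580.

P(overnight rain | wet lawn, ¬sprinkler running, ¬heavy dew) ≈ 0.8580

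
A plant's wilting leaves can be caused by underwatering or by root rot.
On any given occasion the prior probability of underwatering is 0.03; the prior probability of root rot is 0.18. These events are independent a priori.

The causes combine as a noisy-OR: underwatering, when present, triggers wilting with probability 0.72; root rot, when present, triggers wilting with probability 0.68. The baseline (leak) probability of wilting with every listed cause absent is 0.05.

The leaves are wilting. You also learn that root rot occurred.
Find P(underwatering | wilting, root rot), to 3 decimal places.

Under noisy-OR, P(wilting | causes) = 1 − (1−0.05)·∏(1−qᵢ) over the active causes.
Enumerate both values of underwatering and weight by the priors:
  P(wilting | root rot) = 0.696*0.97 + 0.91488*0.03
        = 0.675120 + 0.027446 = 0.702566
The terms with underwatering present sum to 0.027446, so
  P(underwatering | wilting, root rot) = 0.027446 / 0.702566 ≈ 0.039

P(underwatering | wilting, root rot) ≈ 0.039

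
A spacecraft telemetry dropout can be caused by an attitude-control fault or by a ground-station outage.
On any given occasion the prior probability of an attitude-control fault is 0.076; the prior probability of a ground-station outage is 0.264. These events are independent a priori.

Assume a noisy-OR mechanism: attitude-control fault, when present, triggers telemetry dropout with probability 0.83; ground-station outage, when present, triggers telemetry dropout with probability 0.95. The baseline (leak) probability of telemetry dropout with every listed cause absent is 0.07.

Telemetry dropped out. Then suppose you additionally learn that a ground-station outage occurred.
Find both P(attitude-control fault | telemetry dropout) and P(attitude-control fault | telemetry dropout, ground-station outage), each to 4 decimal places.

Under noisy-OR, P(telemetry dropout | causes) = 1 − (1−0.07)·∏(1−qᵢ) over the active causes.
Numerator (weight on configurations with attitude-control fault): 0.047093 + 0.019905 = 0.066998
The normalizing constant is 0.07·0.924·0.736 + 0.9535·0.924·0.264 + 0.8419·0.076·0.736 + 0.992095·0.076·0.264 = 0.347195
P(attitude-control fault | telemetry dropout) = 0.066998/0.347195 ≈ 0.1930

Now condition on the additional information:
P(telemetry dropout | ground-station outage) = 0.9535×0.924 + 0.992095×0.076 = 0.881034 + 0.075399 = 0.956433
The attitude-control fault-present share is 0.992095×0.076 = 0.075399.
P(attitude-control fault | telemetry dropout, ground-station outage) = 0.075399 / 0.956433 ≈ 0.0788

P(attitude-control fault | telemetry dropout) ≈ 0.1930; P(attitude-control fault | telemetry dropout, ground-station outage) ≈ 0.0788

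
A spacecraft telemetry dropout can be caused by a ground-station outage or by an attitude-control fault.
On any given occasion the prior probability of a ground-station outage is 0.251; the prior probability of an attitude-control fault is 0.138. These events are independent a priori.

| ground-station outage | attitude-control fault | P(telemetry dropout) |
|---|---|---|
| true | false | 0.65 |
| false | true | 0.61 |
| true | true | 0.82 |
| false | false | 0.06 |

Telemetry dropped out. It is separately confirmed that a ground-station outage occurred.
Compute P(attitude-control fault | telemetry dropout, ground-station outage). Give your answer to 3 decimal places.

By total probability over both values of attitude-control fault:
  P(telemetry dropout | ground-station outage) = 0.65·0.862 + 0.82·0.138
        = 0.560300 + 0.113160 = 0.673460
The terms with attitude-control fault present sum to 0.113160, so
  P(attitude-control fault | telemetry dropout, ground-station outage) = 0.113160 / 0.673460 ≈ 0.168

P(attitude-control fault | telemetry dropout, ground-station outage) ≈ 0.168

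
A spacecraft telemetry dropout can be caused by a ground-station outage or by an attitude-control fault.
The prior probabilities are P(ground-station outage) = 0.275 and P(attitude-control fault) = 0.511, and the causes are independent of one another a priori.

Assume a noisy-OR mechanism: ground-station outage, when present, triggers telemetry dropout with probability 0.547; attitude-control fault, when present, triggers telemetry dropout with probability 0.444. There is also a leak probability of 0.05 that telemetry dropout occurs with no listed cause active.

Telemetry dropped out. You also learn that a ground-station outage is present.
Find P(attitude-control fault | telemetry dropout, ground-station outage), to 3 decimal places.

P(attitude-control fault | telemetry dropout, ground-station outage) ≈ 0.583

Under noisy-OR, P(telemetry dropout | causes) = 1 − (1−0.05)·∏(1−qᵢ) over the active causes.
P(telemetry dropout | ground-station outage) = 0.56965×0.489 + 0.760725×0.511 = 0.278559 + 0.388730 = 0.667289
Of this, 0.388730 comes from 0.760725×0.511 (the attitude-control fault=true cases).
So P(attitude-control fault | telemetry dropout, ground-station outage) = 0.388730/0.667289 ≈ 0.583.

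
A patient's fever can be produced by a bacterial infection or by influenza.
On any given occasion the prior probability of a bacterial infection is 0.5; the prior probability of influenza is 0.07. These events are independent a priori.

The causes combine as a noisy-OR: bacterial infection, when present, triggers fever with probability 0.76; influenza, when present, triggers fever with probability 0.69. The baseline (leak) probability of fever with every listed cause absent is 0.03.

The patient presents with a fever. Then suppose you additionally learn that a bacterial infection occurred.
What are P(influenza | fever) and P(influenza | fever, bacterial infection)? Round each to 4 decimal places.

P(influenza | fever) ≈ 0.1332; P(influenza | fever, bacterial infection) ≈ 0.0834

Under noisy-OR, P(fever | causes) = 1 − (1−0.03)·∏(1−qᵢ) over the active causes.
Enumerate the 4 (bacterial infection, influenza) configurations and weight by the priors:
  P(fever) = 0.03·0.5·0.93 + 0.6993·0.5·0.07 + 0.7672·0.5·0.93 + 0.927832·0.5·0.07
        = 0.013950 + 0.024476 + 0.356748 + 0.032474 = 0.427648
Keeping only the influenza-present terms gives 0.056950, so
  P(influenza | fever) = 0.056950 / 0.427648 ≈ 0.1332

Now also conditioning on bacterial infection=true:
For the numerator, keep only influenza=true terms: 0.927832*0.07 = 0.064948
The normalizing constant is 0.7672*0.93 + 0.927832*0.07 = 0.778444
Posterior = 0.064948 / 0.778444 ≈ 0.0834
Conditioning on bacterial infection lowers the posterior on influenza: the classic explaining-away effect in a common-effect structure.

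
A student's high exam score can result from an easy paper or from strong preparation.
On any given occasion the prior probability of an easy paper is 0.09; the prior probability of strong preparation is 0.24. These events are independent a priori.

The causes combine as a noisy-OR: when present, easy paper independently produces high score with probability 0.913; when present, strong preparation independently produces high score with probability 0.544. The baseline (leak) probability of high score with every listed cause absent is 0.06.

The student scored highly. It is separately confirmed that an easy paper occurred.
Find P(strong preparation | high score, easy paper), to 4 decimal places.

P(strong preparation | high score, easy paper) ≈ 0.2487

Under noisy-OR, P(high score | causes) = 1 − (1−0.06)·∏(1−qᵢ) over the active causes.
Weight on strong preparation=true, given the evidence: 0.962708*0.24 = 0.231050
Normalizer over all consistent configurations: 0.91822*0.76 + 0.962708*0.24 = 0.928897
P(strong preparation | high score, easy paper) = 0.231050/0.928897 ≈ 0.2487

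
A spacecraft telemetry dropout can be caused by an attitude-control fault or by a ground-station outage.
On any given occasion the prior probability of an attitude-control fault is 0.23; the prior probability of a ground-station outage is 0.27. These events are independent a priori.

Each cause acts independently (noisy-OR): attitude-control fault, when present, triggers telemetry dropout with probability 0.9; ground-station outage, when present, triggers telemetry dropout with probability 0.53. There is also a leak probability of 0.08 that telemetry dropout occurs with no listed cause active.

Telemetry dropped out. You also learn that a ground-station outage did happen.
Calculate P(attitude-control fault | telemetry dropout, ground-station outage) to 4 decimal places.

Under noisy-OR, P(telemetry dropout | causes) = 1 − (1−0.08)·∏(1−qᵢ) over the active causes.
P(telemetry dropout | ground-station outage) = 0.5676·0.77 + 0.95676·0.23 = 0.437052 + 0.220055 = 0.657107
Of this, 0.220055 comes from 0.95676·0.23 (the attitude-control fault=true cases).
Hence the posterior is 0.220055/0.657107 ≈ 0.3349.

P(attitude-control fault | telemetry dropout, ground-station outage) ≈ 0.3349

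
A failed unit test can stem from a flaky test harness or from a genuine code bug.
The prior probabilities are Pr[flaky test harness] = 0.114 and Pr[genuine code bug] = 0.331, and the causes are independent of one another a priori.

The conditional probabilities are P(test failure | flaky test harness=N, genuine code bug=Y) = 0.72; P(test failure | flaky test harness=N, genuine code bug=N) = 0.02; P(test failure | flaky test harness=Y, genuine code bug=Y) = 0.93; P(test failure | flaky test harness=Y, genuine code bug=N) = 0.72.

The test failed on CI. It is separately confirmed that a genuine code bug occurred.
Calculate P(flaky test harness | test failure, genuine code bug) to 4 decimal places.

P(test failure | genuine code bug) = 0.72*0.886 + 0.93*0.114 = 0.637920 + 0.106020 = 0.743940
The flaky test harness-present share is 0.93*0.114 = 0.106020.
Hence the posterior is 0.106020/0.743940 ≈ 0.1425.

P(flaky test harness | test failure, genuine code bug) ≈ 0.1425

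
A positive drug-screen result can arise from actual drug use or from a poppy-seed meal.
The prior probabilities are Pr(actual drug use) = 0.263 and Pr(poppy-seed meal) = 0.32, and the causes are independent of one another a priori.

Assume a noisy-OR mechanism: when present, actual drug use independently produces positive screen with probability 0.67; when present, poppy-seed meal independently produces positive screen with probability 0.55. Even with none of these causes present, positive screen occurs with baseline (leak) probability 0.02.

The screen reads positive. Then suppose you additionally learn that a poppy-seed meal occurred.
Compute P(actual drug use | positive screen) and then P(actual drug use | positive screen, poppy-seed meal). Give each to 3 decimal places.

Under noisy-OR, P(positive screen | causes) = 1 − (1−0.02)·∏(1−qᵢ) over the active causes.
P(positive screen) = 0.02×0.737×0.68 + 0.559×0.737×0.32 + 0.6766×0.263×0.68 + 0.85447×0.263×0.32 = 0.010023 + 0.131835 + 0.121003 + 0.071912 = 0.334773
The actual drug use-present share is 0.121003 + 0.071912 = 0.192915.
So P(actual drug use | positive screen) = 0.192915/0.334773 ≈ 0.576.

Now also conditioning on poppy-seed meal=true:
Enumerate both values of actual drug use and weight by the priors:
  P(positive screen | poppy-seed meal) = 0.559*0.737 + 0.85447*0.263
        = 0.411983 + 0.224726 = 0.636709
Configurations with actual drug use contribute 0.224726, so
  P(actual drug use | positive screen, poppy-seed meal) = 0.224726 / 0.636709 ≈ 0.353
Conditioning on poppy-seed meal lowers the posterior on actual drug use: the classic explaining-away effect in a common-effect structure.

P(actual drug use | positive screen) ≈ 0.576; P(actual drug use | positive screen, poppy-seed meal) ≈ 0.353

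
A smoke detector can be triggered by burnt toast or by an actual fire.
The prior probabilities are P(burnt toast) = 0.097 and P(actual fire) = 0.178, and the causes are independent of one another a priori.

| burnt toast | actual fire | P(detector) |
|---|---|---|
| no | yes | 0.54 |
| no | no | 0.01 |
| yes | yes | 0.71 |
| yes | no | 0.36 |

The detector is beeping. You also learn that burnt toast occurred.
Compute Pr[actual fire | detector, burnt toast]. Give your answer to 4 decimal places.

Pr[actual fire | detector, burnt toast] ≈ 0.2993

By total probability over both values of actual fire:
  P(detector | burnt toast) = 0.36×0.822 + 0.71×0.178
        = 0.295920 + 0.126380 = 0.422300
Configurations with actual fire contribute 0.126380, so
  P(actual fire | detector, burnt toast) = 0.126380 / 0.422300 ≈ 0.2993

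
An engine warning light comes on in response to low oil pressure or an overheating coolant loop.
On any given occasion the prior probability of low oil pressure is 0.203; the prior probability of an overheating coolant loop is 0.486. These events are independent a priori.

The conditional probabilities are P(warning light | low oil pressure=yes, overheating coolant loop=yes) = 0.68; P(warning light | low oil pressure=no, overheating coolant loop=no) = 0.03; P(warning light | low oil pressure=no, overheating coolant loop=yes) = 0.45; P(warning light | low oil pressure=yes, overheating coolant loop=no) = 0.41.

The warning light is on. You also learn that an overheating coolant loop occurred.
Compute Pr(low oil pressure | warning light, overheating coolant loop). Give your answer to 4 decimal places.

P(warning light | overheating coolant loop) = 0.45×0.797 + 0.68×0.203 = 0.358650 + 0.138040 = 0.496690
Of this, 0.138040 comes from 0.68×0.203 (the low oil pressure=true cases).
Hence the posterior is 0.138040/0.496690 ≈ 0.2779.

Pr(low oil pressure | warning light, overheating coolant loop) ≈ 0.2779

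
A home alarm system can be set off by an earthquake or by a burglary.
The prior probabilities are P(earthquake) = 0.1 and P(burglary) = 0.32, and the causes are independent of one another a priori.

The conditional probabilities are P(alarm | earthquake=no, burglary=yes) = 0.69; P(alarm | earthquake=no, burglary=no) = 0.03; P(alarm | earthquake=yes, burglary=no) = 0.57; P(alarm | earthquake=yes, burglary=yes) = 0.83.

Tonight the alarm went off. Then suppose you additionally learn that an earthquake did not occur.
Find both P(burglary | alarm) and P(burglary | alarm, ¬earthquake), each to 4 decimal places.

P(burglary | alarm) ≈ 0.7977; P(burglary | alarm, ¬earthquake) ≈ 0.9154

Enumerate the 4 (earthquake, burglary) configurations and weight by the priors:
  P(alarm) = 0.03·0.9·0.68 + 0.69·0.9·0.32 + 0.57·0.1·0.68 + 0.83·0.1·0.32
        = 0.018360 + 0.198720 + 0.038760 + 0.026560 = 0.282400
Keeping only the burglary-present terms gives 0.225280, so
  P(burglary | alarm) = 0.225280 / 0.282400 ≈ 0.7977

Now condition on the additional information:
By total probability over both values of burglary:
  P(alarm | ¬earthquake) = 0.03*0.68 + 0.69*0.32
        = 0.020400 + 0.220800 = 0.241200
Keeping only the burglary-present terms gives 0.220800, so
  P(burglary | alarm, ¬earthquake) = 0.220800 / 0.241200 ≈ 0.9154
Ruling out earthquake raises the posterior on burglary — the flip side of explaining away.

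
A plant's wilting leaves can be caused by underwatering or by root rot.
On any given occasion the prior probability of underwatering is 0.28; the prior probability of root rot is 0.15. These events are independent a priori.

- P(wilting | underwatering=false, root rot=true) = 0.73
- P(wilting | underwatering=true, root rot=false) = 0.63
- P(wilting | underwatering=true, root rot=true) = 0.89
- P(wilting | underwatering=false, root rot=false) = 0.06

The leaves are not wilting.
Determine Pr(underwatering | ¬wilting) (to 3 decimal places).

Enumerate the 4 (underwatering, root rot) configurations and weight by the priors:
  P(¬wilting) = 0.94·0.72·0.85 + 0.27·0.72·0.15 + 0.37·0.28·0.85 + 0.11·0.28·0.15
        = 0.575280 + 0.029160 + 0.088060 + 0.004620 = 0.697120
Keeping only the underwatering-present terms gives 0.092680, so
  P(underwatering | ¬wilting) = 0.092680 / 0.697120 ≈ 0.133

Pr(underwatering | ¬wilting) ≈ 0.133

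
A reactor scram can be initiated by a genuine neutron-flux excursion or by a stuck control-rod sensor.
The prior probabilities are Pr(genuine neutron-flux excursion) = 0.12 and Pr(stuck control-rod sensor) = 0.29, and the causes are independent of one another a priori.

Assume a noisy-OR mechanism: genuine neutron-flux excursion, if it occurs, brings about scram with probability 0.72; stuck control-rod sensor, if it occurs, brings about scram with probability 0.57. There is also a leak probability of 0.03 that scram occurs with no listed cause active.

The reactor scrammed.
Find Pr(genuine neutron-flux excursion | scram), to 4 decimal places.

Pr(genuine neutron-flux excursion | scram) ≈ 0.3565

Under noisy-OR, P(scram | causes) = 1 − (1−0.03)·∏(1−qᵢ) over the active causes.
Enumerate the 4 (genuine neutron-flux excursion, stuck control-rod sensor) configurations and weight by the priors:
  P(scram) = 0.03·0.88·0.71 + 0.5829·0.88·0.29 + 0.7284·0.12·0.71 + 0.883212·0.12·0.29
        = 0.018744 + 0.148756 + 0.062060 + 0.030736 = 0.260296
Configurations with genuine neutron-flux excursion contribute 0.092796, so
  P(genuine neutron-flux excursion | scram) = 0.092796 / 0.260296 ≈ 0.3565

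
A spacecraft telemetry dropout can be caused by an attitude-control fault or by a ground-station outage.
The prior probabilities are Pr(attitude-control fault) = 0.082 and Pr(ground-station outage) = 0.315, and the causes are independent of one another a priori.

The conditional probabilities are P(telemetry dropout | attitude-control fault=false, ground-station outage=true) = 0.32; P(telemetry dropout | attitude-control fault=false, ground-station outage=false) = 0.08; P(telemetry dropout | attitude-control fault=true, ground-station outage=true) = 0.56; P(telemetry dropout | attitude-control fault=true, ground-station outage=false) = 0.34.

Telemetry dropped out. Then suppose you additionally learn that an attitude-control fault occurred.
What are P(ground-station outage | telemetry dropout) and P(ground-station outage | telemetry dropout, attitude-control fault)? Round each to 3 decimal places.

Enumerate the 4 (attitude-control fault, ground-station outage) configurations and weight by the priors:
  P(telemetry dropout) = 0.08×0.918×0.685 + 0.32×0.918×0.315 + 0.34×0.082×0.685 + 0.56×0.082×0.315
        = 0.050306 + 0.092534 + 0.019098 + 0.014465 = 0.176403
Configurations with ground-station outage contribute 0.106999, so
  P(ground-station outage | telemetry dropout) = 0.106999 / 0.176403 ≈ 0.607

With the extra evidence:
Enumerate both values of ground-station outage and weight by the priors:
  P(telemetry dropout | attitude-control fault) = 0.34·0.685 + 0.56·0.315
        = 0.232900 + 0.176400 = 0.409300
The terms with ground-station outage present sum to 0.176400, so
  P(ground-station outage | telemetry dropout, attitude-control fault) = 0.176400 / 0.409300 ≈ 0.431

P(ground-station outage | telemetry dropout) ≈ 0.607; P(ground-station outage | telemetry dropout, attitude-control fault) ≈ 0.431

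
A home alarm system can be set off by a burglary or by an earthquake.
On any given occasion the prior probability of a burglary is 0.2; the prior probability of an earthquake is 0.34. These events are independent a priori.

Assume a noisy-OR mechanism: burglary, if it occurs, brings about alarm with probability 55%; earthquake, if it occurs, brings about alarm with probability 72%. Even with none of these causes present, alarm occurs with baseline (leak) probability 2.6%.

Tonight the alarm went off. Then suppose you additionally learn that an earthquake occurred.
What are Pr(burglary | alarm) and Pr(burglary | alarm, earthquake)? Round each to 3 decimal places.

Pr(burglary | alarm) ≈ 0.387; Pr(burglary | alarm, earthquake) ≈ 0.232

Under noisy-OR, P(alarm | causes) = 1 − (1−0.026)·∏(1−qᵢ) over the active causes.
For the numerator, keep only burglary=true terms: 0.074144 + 0.059655 = 0.133799
Normalizer over all consistent configurations: 0.026*0.8*0.66 + 0.72728*0.8*0.34 + 0.5617*0.2*0.66 + 0.877276*0.2*0.34 = 0.345347
Posterior = 0.133799 / 0.345347 ≈ 0.387

Now also conditioning on earthquake=true:
Numerator (weight on configurations with burglary): 0.877276·0.2 = 0.175455
Denominator P(alarm | earthquake): 0.72728·0.8 + 0.877276·0.2 = 0.757279
P(burglary | alarm, earthquake) = 0.175455/0.757279 ≈ 0.232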